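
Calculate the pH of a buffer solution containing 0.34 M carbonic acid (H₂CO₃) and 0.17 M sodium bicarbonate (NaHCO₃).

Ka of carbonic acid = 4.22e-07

pKa = -log(4.22e-07) = 6.37. pH = pKa + log([A⁻]/[HA]) = 6.37 + log(0.17/0.34)

pH = 6.07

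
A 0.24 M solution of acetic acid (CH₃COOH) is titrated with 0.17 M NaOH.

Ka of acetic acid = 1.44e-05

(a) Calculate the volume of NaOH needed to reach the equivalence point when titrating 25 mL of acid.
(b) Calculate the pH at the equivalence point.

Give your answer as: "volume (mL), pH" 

moles acid = 0.24 × 25/1000 = 0.006 mol; V_base = moles/0.17 × 1000 = 35.3 mL. At equivalence only the conjugate base is present: [A⁻] = 0.006/0.060 = 9.9512e-02 M. Kb = Kw/Ka = 6.94e-10; [OH⁻] = √(Kb × [A⁻]) = 8.3130e-06; pOH = 5.08; pH = 14 - pOH = 8.92.

V = 35.3 mL, pH = 8.92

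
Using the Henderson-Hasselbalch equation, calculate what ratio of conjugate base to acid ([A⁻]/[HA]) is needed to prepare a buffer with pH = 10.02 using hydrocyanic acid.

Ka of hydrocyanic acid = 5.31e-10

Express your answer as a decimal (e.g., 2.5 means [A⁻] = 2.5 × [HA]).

pKa = -log(5.31e-10) = 9.2749. pH = pKa + log([A⁻]/[HA]), so log([A⁻]/[HA]) = pH − pKa = 10.02 − 9.2749 = 0.7451. [A⁻]/[HA] = 10^(0.7451) = 5.56

[A⁻]/[HA] = 5.56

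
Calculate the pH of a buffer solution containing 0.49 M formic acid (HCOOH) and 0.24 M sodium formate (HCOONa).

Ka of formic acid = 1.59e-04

pKa = -log(1.59e-04) = 3.80. pH = pKa + log([A⁻]/[HA]) = 3.80 + log(0.24/0.49)

pH = 3.49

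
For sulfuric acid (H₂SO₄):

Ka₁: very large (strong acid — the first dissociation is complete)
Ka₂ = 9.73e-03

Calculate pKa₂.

pKa₂ = -log(Ka₂) = -log(9.73e-03) = 2.01.

pK_{a2} = 2.01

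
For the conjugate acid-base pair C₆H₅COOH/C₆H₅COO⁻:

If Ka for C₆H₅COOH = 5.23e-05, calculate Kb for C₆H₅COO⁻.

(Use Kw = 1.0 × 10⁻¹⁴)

For a conjugate pair Ka × Kb = Kw, so Kb = Kw/Ka = 1.0 × 10⁻¹⁴ / 5.23e-05 = 1.91e-10.

K_b = 1.91e-10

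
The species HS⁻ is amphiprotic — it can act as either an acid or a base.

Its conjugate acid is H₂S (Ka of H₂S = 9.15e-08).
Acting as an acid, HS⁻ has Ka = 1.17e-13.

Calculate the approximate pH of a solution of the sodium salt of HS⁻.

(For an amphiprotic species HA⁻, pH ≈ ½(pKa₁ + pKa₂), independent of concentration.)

pKa₁ = -log(9.15e-08) = 7.04; pKa₂ = -log(1.17e-13) = 12.93. For an amphiprotic species, pH ≈ ½(pKa₁ + pKa₂) = ½(7.04 + 12.93) = 9.99.

pH = 9.99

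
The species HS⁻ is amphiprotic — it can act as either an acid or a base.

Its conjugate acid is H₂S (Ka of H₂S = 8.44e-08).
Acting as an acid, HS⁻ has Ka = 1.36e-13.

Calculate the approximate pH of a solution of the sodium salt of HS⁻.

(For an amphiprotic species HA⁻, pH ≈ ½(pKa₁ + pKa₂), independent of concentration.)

pKa₁ = -log(8.44e-08) = 7.07; pKa₂ = -log(1.36e-13) = 12.87. For an amphiprotic species, pH ≈ ½(pKa₁ + pKa₂) = ½(7.07 + 12.87) = 9.97.

pH = 9.97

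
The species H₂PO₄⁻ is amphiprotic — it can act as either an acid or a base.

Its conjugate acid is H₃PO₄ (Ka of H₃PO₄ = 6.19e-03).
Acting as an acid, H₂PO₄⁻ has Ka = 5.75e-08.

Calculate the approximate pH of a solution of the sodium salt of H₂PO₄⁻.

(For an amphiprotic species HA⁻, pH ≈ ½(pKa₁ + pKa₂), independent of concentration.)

pKa₁ = -log(6.19e-03) = 2.21; pKa₂ = -log(5.75e-08) = 7.24. For an amphiprotic species, pH ≈ ½(pKa₁ + pKa₂) = ½(2.21 + 7.24) = 4.72.

pH = 4.72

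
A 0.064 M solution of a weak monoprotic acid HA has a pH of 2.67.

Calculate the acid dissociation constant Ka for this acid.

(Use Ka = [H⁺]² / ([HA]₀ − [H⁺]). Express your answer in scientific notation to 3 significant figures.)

[H⁺] = 10^(−pH) = 10^(−2.67) = 2.138e-03 M. For HA ⇌ H⁺ + A⁻, Ka = [H⁺][A⁻]/[HA] = [H⁺]² / ([HA]₀ − [H⁺]) = (2.138e-03)² / (0.064 − 2.138e-03) = 7.39e-05.

K_a = 7.39e-05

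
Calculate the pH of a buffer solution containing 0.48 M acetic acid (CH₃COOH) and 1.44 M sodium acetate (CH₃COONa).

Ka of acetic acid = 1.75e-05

pKa = -log(1.75e-05) = 4.76. pH = pKa + log([A⁻]/[HA]) = 4.76 + log(1.44/0.48)

pH = 5.23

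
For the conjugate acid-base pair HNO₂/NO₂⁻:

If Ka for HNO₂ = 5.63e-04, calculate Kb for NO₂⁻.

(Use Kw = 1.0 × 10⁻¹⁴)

For a conjugate pair Ka × Kb = Kw, so Kb = Kw/Ka = 1.0 × 10⁻¹⁴ / 5.63e-04 = 1.78e-11.

K_b = 1.78e-11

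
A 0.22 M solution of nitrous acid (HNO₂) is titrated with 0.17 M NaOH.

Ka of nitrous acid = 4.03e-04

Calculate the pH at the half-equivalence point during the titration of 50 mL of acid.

At half-equivalence [HA] = [A⁻], so Henderson-Hasselbalch gives pH = pKa = -log(4.03e-04) = 3.39.

pH = pKa = 3.39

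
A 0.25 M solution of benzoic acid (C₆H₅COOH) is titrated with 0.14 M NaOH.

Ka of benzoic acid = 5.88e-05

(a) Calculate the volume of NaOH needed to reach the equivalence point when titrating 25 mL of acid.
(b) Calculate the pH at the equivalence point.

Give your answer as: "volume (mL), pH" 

moles acid = 0.25 × 25/1000 = 0.00625 mol; V_base = moles/0.14 × 1000 = 44.6 mL. At equivalence only the conjugate base is present: [A⁻] = 0.00625/0.070 = 8.9744e-02 M. Kb = Kw/Ka = 1.70e-10; [OH⁻] = √(Kb × [A⁻]) = 3.9067e-06; pOH = 5.41; pH = 14 - pOH = 8.59.

V = 44.6 mL, pH = 8.59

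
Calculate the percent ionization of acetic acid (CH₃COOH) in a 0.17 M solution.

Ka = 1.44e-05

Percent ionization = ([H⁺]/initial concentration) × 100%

Using Ka equilibrium: x² + Ka×x - Ka×C = 0. Solving: [H⁺] = 1.5574e-03. Percent = (1.5574e-03/0.17) × 100

Percent ionization = 0.916%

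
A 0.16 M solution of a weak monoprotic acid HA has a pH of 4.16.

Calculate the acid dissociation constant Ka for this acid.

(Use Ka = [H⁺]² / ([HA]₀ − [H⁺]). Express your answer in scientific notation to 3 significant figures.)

[H⁺] = 10^(−pH) = 10^(−4.16) = 6.918e-05 M. For HA ⇌ H⁺ + A⁻, Ka = [H⁺][A⁻]/[HA] = [H⁺]² / ([HA]₀ − [H⁺]) = (6.918e-05)² / (0.16 − 6.918e-05) = 2.99e-08.

K_a = 2.99e-08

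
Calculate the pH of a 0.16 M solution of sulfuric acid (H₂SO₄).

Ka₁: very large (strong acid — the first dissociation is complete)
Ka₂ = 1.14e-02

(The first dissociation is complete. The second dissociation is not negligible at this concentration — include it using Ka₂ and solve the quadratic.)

First dissociation is complete: [H⁺]₀ = [HSO₄⁻]₀ = C = 0.16 M. Second dissociation HSO₄⁻ ⇌ H⁺ + SO₄²⁻: let x = [SO₄²⁻]. Ka₂ = (C + x)·x / (C − x) = 1.14e-02 → x² + (C + Ka₂)·x − Ka₂·C = 0 → x² + 0.17140·x − 1.824e-03 = 0. x = (−0.17140 + √(0.17140² + 4 × 1.824e-03)) / 2 = 1.0052e-02 M. [H⁺] = C + x = 0.16 + 1.0052e-02 = 1.7005e-01 M. pH = -log(1.7005e-01) = 0.77.

pH = 0.77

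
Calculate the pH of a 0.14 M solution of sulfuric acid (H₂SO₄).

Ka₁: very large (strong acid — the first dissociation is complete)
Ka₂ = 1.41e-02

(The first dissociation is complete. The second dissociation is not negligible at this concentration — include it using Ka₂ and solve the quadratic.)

First dissociation is complete: [H⁺]₀ = [HSO₄⁻]₀ = C = 0.14 M. Second dissociation HSO₄⁻ ⇌ H⁺ + SO₄²⁻: let x = [SO₄²⁻]. Ka₂ = (C + x)·x / (C − x) = 1.41e-02 → x² + (C + Ka₂)·x − Ka₂·C = 0 → x² + 0.15410·x − 1.974e-03 = 0. x = (−0.15410 + √(0.15410² + 4 × 1.974e-03)) / 2 = 1.1892e-02 M. [H⁺] = C + x = 0.14 + 1.1892e-02 = 1.5189e-01 M. pH = -log(1.5189e-01) = 0.82.

pH = 0.82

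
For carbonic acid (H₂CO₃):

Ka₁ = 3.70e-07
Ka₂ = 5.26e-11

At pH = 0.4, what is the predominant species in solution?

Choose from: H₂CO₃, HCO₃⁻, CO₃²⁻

pKa₁ = 6.43, pKa₂ = 10.28. For a polyprotic acid the predominant species crosses at each pKa: below pKa_n the protonated form dominates, above it the deprotonated form does. At pH = 0.4, the predominant species is H₂CO₃.

H₂CO₃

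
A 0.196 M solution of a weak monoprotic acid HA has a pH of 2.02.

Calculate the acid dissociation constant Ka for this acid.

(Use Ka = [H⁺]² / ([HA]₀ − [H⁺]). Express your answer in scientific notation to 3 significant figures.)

[H⁺] = 10^(−pH) = 10^(−2.02) = 9.550e-03 M. For HA ⇌ H⁺ + A⁻, Ka = [H⁺][A⁻]/[HA] = [H⁺]² / ([HA]₀ − [H⁺]) = (9.550e-03)² / (0.196 − 9.550e-03) = 4.89e-04.

K_a = 4.89e-04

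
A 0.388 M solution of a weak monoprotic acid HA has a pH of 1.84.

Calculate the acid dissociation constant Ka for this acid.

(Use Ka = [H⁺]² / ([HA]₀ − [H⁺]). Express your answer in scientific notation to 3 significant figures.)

[H⁺] = 10^(−pH) = 10^(−1.84) = 1.445e-02 M. For HA ⇌ H⁺ + A⁻, Ka = [H⁺][A⁻]/[HA] = [H⁺]² / ([HA]₀ − [H⁺]) = (1.445e-02)² / (0.388 − 1.445e-02) = 5.59e-04.

K_a = 5.59e-04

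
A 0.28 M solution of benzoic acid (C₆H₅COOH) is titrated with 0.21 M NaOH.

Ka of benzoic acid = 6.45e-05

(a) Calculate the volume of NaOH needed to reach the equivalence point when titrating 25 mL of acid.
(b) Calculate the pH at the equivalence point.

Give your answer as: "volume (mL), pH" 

moles acid = 0.28 × 25/1000 = 0.007 mol; V_base = moles/0.21 × 1000 = 33.3 mL. At equivalence only the conjugate base is present: [A⁻] = 0.007/0.058 = 1.2000e-01 M. Kb = Kw/Ka = 1.55e-10; [OH⁻] = √(Kb × [A⁻]) = 4.3133e-06; pOH = 5.37; pH = 14 - pOH = 8.63.

V = 33.3 mL, pH = 8.63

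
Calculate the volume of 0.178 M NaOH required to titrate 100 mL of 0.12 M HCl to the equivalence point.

At equivalence: moles acid = moles base. moles HCl = 0.12 × 100/1000 = 0.012 mol. V_base = moles / 0.178 × 1000 = 67.4 mL.

V_{base} = 67.4 mL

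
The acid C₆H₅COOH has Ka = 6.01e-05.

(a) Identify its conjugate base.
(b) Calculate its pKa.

(a) The conjugate base is formed by removing one H⁺ from C₆H₅COOH, giving C₆H₅COO⁻. (b) pKa = -log(Ka) = -log(6.01e-05) = 4.22.

Conjugate base: C₆H₅COO⁻; pK_a = 4.22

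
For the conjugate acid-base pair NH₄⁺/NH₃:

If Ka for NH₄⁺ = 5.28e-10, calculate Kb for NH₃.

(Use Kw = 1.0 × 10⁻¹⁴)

For a conjugate pair Ka × Kb = Kw, so Kb = Kw/Ka = 1.0 × 10⁻¹⁴ / 5.28e-10 = 1.89e-05.

K_b = 1.89e-05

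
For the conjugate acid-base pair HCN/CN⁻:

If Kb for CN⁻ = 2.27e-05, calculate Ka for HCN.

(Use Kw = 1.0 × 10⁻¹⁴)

For a conjugate pair Ka × Kb = Kw, so Ka = Kw/Kb = 1.0 × 10⁻¹⁴ / 2.27e-05 = 4.41e-10.

K_a = 4.41e-10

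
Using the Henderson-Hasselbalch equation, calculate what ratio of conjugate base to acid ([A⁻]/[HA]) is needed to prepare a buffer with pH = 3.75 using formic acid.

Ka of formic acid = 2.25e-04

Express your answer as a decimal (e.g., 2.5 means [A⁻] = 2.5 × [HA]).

pKa = -log(2.25e-04) = 3.6478. pH = pKa + log([A⁻]/[HA]), so log([A⁻]/[HA]) = pH − pKa = 3.75 − 3.6478 = 0.1022. [A⁻]/[HA] = 10^(0.1022) = 1.27

[A⁻]/[HA] = 1.27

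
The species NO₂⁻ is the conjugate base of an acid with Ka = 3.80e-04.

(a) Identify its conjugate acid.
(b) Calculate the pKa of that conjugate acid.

(a) The conjugate acid is formed by adding one H⁺ to NO₂⁻, giving HNO₂. (b) pKa = -log(Ka) = -log(3.80e-04) = 3.42.

Conjugate acid: HNO₂; pK_a = 3.42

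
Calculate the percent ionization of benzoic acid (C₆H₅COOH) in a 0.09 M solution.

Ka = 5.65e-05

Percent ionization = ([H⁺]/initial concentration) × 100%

Using Ka equilibrium: x² + Ka×x - Ka×C = 0. Solving: [H⁺] = 2.2269e-03. Percent = (2.2269e-03/0.09) × 100

Percent ionization = 2.47%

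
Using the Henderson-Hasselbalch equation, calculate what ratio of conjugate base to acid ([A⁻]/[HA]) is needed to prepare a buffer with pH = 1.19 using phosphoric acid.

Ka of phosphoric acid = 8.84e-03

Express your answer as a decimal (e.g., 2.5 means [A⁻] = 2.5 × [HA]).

pKa = -log(8.84e-03) = 2.0535. pH = pKa + log([A⁻]/[HA]), so log([A⁻]/[HA]) = pH − pKa = 1.19 − 2.0535 = -0.8635. [A⁻]/[HA] = 10^(-0.8635) = 0.137

[A⁻]/[HA] = 0.137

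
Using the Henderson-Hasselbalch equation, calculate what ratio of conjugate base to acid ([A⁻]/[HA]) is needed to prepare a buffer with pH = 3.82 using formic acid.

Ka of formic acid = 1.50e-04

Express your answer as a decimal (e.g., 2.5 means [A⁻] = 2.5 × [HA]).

pKa = -log(1.50e-04) = 3.8239. pH = pKa + log([A⁻]/[HA]), so log([A⁻]/[HA]) = pH − pKa = 3.82 − 3.8239 = -0.0039. [A⁻]/[HA] = 10^(-0.0039) = 0.991

[A⁻]/[HA] = 0.991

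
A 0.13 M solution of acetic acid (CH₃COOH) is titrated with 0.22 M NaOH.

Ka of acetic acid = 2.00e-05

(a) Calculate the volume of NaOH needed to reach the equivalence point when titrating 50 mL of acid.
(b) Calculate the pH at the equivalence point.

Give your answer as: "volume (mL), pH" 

moles acid = 0.13 × 50/1000 = 0.0065 mol; V_base = moles/0.22 × 1000 = 29.5 mL. At equivalence only the conjugate base is present: [A⁻] = 0.0065/0.080 = 8.1714e-02 M. Kb = Kw/Ka = 5.00e-10; [OH⁻] = √(Kb × [A⁻]) = 6.3920e-06; pOH = 5.19; pH = 14 - pOH = 8.81.

V = 29.5 mL, pH = 8.81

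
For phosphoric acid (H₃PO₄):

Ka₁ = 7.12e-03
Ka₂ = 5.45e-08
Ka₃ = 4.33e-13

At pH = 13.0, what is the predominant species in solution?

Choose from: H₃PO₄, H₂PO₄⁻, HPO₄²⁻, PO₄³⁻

pKa₁ = 2.15, pKa₂ = 7.26, pKa₃ = 12.36. For a polyprotic acid the predominant species crosses at each pKa: below pKa_n the protonated form dominates, above it the deprotonated form does. At pH = 13.0, the predominant species is PO₄³⁻.

PO₄³⁻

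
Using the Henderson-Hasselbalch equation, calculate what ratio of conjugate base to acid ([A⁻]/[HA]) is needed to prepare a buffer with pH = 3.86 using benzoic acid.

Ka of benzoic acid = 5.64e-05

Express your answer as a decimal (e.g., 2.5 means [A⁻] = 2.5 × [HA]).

pKa = -log(5.64e-05) = 4.2487. pH = pKa + log([A⁻]/[HA]), so log([A⁻]/[HA]) = pH − pKa = 3.86 − 4.2487 = -0.3887. [A⁻]/[HA] = 10^(-0.3887) = 0.409

[A⁻]/[HA] = 0.409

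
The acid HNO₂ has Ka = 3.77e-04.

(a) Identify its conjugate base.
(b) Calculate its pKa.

(a) The conjugate base is formed by removing one H⁺ from HNO₂, giving NO₂⁻. (b) pKa = -log(Ka) = -log(3.77e-04) = 3.42.

Conjugate base: NO₂⁻; pK_a = 3.42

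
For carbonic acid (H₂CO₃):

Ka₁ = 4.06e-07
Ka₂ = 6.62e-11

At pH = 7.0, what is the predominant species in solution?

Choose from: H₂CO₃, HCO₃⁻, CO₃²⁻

pKa₁ = 6.39, pKa₂ = 10.18. For a polyprotic acid the predominant species crosses at each pKa: below pKa_n the protonated form dominates, above it the deprotonated form does. At pH = 7.0, the predominant species is HCO₃⁻.

HCO₃⁻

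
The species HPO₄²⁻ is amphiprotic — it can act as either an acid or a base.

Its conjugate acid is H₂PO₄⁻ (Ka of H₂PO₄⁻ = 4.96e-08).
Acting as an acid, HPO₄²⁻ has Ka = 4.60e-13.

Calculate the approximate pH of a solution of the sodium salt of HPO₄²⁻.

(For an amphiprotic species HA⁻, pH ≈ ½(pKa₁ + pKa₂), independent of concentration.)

pKa₁ = -log(4.96e-08) = 7.30; pKa₂ = -log(4.60e-13) = 12.34. For an amphiprotic species, pH ≈ ½(pKa₁ + pKa₂) = ½(7.30 + 12.34) = 9.82.

pH = 9.82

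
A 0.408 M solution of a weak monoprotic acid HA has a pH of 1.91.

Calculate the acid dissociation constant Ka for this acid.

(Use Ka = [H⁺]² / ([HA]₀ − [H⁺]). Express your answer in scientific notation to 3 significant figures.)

[H⁺] = 10^(−pH) = 10^(−1.91) = 1.230e-02 M. For HA ⇌ H⁺ + A⁻, Ka = [H⁺][A⁻]/[HA] = [H⁺]² / ([HA]₀ − [H⁺]) = (1.230e-02)² / (0.408 − 1.230e-02) = 3.83e-04.

K_a = 3.83e-04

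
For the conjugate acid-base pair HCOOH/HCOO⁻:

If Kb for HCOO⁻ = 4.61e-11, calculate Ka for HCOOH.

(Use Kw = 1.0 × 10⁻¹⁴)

For a conjugate pair Ka × Kb = Kw, so Ka = Kw/Kb = 1.0 × 10⁻¹⁴ / 4.61e-11 = 2.17e-04.

K_a = 2.17e-04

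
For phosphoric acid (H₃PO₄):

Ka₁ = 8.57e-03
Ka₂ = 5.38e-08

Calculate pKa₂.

pKa₂ = -log(Ka₂) = -log(5.38e-08) = 7.27.

pK_{a2} = 7.27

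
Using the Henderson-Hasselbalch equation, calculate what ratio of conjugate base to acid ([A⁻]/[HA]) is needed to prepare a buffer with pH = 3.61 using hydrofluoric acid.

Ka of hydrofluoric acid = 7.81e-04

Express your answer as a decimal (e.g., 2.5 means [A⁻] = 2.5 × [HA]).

pKa = -log(7.81e-04) = 3.1073. pH = pKa + log([A⁻]/[HA]), so log([A⁻]/[HA]) = pH − pKa = 3.61 − 3.1073 = 0.5027. [A⁻]/[HA] = 10^(0.5027) = 3.18

[A⁻]/[HA] = 3.18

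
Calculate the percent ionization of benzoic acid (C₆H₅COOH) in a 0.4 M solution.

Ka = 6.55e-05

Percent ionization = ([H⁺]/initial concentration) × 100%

Using Ka equilibrium: x² + Ka×x - Ka×C = 0. Solving: [H⁺] = 5.0859e-03. Percent = (5.0859e-03/0.4) × 100

Percent ionization = 1.27%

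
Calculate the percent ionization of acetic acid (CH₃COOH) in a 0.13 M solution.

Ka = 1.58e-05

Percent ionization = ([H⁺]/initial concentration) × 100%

Using Ka equilibrium: x² + Ka×x - Ka×C = 0. Solving: [H⁺] = 1.4253e-03. Percent = (1.4253e-03/0.13) × 100

Percent ionization = 1.1%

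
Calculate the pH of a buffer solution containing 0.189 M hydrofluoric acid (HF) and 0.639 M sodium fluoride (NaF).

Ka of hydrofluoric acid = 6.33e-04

pKa = -log(6.33e-04) = 3.20. pH = pKa + log([A⁻]/[HA]) = 3.20 + log(0.639/0.189)

pH = 3.73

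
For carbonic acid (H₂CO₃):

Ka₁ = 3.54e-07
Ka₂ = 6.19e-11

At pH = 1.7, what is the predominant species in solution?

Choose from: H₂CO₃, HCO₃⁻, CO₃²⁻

pKa₁ = 6.45, pKa₂ = 10.21. For a polyprotic acid the predominant species crosses at each pKa: below pKa_n the protonated form dominates, above it the deprotonated form does. At pH = 1.7, the predominant species is H₂CO₃.

H₂CO₃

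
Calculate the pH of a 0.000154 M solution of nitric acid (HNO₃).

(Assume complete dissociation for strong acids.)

[H⁺] = 0.000154 M for strong acid. pH = -log[H⁺] = -log(0.000154)

pH = 3.81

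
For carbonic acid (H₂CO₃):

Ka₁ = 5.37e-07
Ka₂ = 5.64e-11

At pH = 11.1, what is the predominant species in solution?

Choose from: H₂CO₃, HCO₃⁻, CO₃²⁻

pKa₁ = 6.27, pKa₂ = 10.25. For a polyprotic acid the predominant species crosses at each pKa: below pKa_n the protonated form dominates, above it the deprotonated form does. At pH = 11.1, the predominant species is CO₃²⁻.

CO₃²⁻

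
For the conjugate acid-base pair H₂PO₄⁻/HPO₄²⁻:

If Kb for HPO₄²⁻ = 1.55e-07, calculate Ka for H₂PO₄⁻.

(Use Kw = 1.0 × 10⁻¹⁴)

For a conjugate pair Ka × Kb = Kw, so Ka = Kw/Kb = 1.0 × 10⁻¹⁴ / 1.55e-07 = 6.45e-08.

K_a = 6.45e-08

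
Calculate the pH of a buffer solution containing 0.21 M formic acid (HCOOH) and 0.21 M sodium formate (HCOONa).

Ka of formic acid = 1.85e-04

pKa = -log(1.85e-04) = 3.73. pH = pKa + log([A⁻]/[HA]) = 3.73 + log(0.21/0.21)

pH = 3.73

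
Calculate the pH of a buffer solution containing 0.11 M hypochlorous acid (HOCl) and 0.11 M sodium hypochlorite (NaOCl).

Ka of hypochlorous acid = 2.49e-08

pKa = -log(2.49e-08) = 7.60. pH = pKa + log([A⁻]/[HA]) = 7.60 + log(0.11/0.11)

pH = 7.60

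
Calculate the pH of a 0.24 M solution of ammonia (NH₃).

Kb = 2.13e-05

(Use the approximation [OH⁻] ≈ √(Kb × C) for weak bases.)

[OH⁻] = √(Kb × C) = √(2.13e-05 × 0.24) = 2.2610e-03. pOH = 2.65, pH = 14 - pOH

pH = 11.35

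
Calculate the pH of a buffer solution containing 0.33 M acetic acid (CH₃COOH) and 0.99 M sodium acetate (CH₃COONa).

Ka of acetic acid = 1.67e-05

pKa = -log(1.67e-05) = 4.78. pH = pKa + log([A⁻]/[HA]) = 4.78 + log(0.99/0.33)

pH = 5.25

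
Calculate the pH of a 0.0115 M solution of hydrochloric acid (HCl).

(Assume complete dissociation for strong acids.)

[H⁺] = 0.0115 M for strong acid. pH = -log[H⁺] = -log(0.0115)

pH = 1.94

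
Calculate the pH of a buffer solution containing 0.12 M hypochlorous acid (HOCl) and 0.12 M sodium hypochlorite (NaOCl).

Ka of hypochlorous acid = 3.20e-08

pKa = -log(3.20e-08) = 7.49. pH = pKa + log([A⁻]/[HA]) = 7.49 + log(0.12/0.12)

pH = 7.49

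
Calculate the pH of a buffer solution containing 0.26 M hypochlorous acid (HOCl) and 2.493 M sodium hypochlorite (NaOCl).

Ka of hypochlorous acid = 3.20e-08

pKa = -log(3.20e-08) = 7.49. pH = pKa + log([A⁻]/[HA]) = 7.49 + log(2.493/0.26)

pH = 8.48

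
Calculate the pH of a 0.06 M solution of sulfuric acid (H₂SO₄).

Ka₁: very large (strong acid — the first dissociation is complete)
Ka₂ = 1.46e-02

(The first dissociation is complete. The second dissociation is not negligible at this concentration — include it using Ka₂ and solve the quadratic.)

First dissociation is complete: [H⁺]₀ = [HSO₄⁻]₀ = C = 0.06 M. Second dissociation HSO₄⁻ ⇌ H⁺ + SO₄²⁻: let x = [SO₄²⁻]. Ka₂ = (C + x)·x / (C − x) = 1.46e-02 → x² + (C + Ka₂)·x − Ka₂·C = 0 → x² + 0.07460·x − 8.760e-04 = 0. x = (−0.07460 + √(0.07460² + 4 × 8.760e-04)) / 2 = 1.0316e-02 M. [H⁺] = C + x = 0.06 + 1.0316e-02 = 7.0316e-02 M. pH = -log(7.0316e-02) = 1.15.

pH = 1.15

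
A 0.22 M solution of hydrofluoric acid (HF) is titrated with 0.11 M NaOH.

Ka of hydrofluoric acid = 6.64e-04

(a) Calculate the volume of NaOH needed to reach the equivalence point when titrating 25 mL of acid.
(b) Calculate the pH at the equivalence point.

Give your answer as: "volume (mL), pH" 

moles acid = 0.22 × 25/1000 = 0.0055 mol; V_base = moles/0.11 × 1000 = 50.0 mL. At equivalence only the conjugate base is present: [A⁻] = 0.0055/0.075 = 7.3333e-02 M. Kb = Kw/Ka = 1.51e-11; [OH⁻] = √(Kb × [A⁻]) = 1.0509e-06; pOH = 5.98; pH = 14 - pOH = 8.02.

V = 50.0 mL, pH = 8.02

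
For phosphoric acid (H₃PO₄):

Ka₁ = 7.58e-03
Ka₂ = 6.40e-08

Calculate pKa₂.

pKa₂ = -log(Ka₂) = -log(6.40e-08) = 7.19.

pK_{a2} = 7.19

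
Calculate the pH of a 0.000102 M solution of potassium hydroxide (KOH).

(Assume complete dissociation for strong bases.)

[OH⁻] = 0.000102 M for strong base. pOH = -log[OH⁻] = 3.99, pH = 14 - pOH

pH = 10.01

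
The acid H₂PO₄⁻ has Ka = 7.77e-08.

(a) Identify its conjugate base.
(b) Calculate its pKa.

(a) The conjugate base is formed by removing one H⁺ from H₂PO₄⁻, giving HPO₄²⁻. (b) pKa = -log(Ka) = -log(7.77e-08) = 7.11.

Conjugate base: HPO₄²⁻; pK_a = 7.11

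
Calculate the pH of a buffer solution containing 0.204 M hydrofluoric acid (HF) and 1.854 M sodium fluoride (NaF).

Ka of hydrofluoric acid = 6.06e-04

pKa = -log(6.06e-04) = 3.22. pH = pKa + log([A⁻]/[HA]) = 3.22 + log(1.854/0.204)

pH = 4.18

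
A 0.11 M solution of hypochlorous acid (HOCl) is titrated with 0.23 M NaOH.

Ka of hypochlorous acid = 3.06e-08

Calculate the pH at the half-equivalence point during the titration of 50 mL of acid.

At half-equivalence [HA] = [A⁻], so Henderson-Hasselbalch gives pH = pKa = -log(3.06e-08) = 7.51.

pH = pKa = 7.51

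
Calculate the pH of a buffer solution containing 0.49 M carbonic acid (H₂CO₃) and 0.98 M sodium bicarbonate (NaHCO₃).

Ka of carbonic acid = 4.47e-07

pKa = -log(4.47e-07) = 6.35. pH = pKa + log([A⁻]/[HA]) = 6.35 + log(0.98/0.49)

pH = 6.65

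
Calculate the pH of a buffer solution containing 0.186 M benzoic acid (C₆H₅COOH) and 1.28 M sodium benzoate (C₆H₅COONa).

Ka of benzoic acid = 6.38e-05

pKa = -log(6.38e-05) = 4.20. pH = pKa + log([A⁻]/[HA]) = 4.20 + log(1.28/0.186)

pH = 5.03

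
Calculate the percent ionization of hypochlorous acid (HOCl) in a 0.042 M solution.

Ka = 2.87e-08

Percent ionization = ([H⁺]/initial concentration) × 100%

Using Ka equilibrium: x² + Ka×x - Ka×C = 0. Solving: [H⁺] = 3.4705e-05. Percent = (3.4705e-05/0.042) × 100

Percent ionization = 0.0826%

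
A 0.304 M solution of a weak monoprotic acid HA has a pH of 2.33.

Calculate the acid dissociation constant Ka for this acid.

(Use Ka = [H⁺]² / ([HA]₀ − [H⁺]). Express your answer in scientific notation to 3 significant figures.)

[H⁺] = 10^(−pH) = 10^(−2.33) = 4.677e-03 M. For HA ⇌ H⁺ + A⁻, Ka = [H⁺][A⁻]/[HA] = [H⁺]² / ([HA]₀ − [H⁺]) = (4.677e-03)² / (0.304 − 4.677e-03) = 7.31e-05.

K_a = 7.31e-05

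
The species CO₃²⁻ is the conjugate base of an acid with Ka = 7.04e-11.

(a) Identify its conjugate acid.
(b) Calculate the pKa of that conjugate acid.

(a) The conjugate acid is formed by adding one H⁺ to CO₃²⁻, giving HCO₃⁻. (b) pKa = -log(Ka) = -log(7.04e-11) = 10.15.

Conjugate acid: HCO₃⁻; pK_a = 10.15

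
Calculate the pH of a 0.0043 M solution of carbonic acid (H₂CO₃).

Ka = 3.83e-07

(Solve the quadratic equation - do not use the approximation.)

x² + Ka×x - Ka×C = 0. Using quadratic formula: [H⁺] = 4.0391e-05

pH = 4.39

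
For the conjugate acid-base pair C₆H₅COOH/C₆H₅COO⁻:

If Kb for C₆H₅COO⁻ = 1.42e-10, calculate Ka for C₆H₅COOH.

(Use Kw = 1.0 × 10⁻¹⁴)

For a conjugate pair Ka × Kb = Kw, so Ka = Kw/Kb = 1.0 × 10⁻¹⁴ / 1.42e-10 = 7.04e-05.

K_a = 7.04e-05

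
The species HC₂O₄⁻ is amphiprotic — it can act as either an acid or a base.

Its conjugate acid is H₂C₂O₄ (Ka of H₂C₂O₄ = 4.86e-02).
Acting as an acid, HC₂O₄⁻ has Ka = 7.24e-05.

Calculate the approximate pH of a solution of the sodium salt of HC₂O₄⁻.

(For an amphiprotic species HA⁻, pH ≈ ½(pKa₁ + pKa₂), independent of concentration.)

pKa₁ = -log(4.86e-02) = 1.31; pKa₂ = -log(7.24e-05) = 4.14. For an amphiprotic species, pH ≈ ½(pKa₁ + pKa₂) = ½(1.31 + 4.14) = 2.73.

pH = 2.73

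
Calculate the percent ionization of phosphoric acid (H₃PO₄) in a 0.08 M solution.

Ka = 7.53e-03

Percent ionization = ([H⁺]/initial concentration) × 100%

Using Ka equilibrium: x² + Ka×x - Ka×C = 0. Solving: [H⁺] = 2.1066e-02. Percent = (2.1066e-02/0.08) × 100

Percent ionization = 26.3%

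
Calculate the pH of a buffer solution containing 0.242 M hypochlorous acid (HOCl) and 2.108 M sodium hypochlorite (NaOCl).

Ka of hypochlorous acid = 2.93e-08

pKa = -log(2.93e-08) = 7.53. pH = pKa + log([A⁻]/[HA]) = 7.53 + log(2.108/0.242)

pH = 8.47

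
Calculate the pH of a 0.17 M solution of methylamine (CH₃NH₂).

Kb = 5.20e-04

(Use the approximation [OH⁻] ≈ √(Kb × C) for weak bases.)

[OH⁻] = √(Kb × C) = √(5.20e-04 × 0.17) = 9.4021e-03. pOH = 2.03, pH = 14 - pOH

pH = 11.97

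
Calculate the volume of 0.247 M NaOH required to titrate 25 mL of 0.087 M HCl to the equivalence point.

At equivalence: moles acid = moles base. moles HCl = 0.087 × 25/1000 = 0.002175 mol. V_base = moles / 0.247 × 1000 = 8.8 mL.

V_{base} = 8.8 mL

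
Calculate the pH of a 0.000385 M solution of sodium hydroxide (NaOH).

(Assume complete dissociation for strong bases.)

[OH⁻] = 0.000385 M for strong base. pOH = -log[OH⁻] = 3.41, pH = 14 - pOH

pH = 10.59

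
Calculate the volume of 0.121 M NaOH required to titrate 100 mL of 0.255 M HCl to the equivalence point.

At equivalence: moles acid = moles base. moles HCl = 0.255 × 100/1000 = 0.0255 mol. V_base = moles / 0.121 × 1000 = 210.7 mL.

V_{base} = 210.7 mL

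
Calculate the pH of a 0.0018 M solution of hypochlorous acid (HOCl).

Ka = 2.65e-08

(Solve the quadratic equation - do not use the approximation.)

x² + Ka×x - Ka×C = 0. Using quadratic formula: [H⁺] = 6.8933e-06

pH = 5.16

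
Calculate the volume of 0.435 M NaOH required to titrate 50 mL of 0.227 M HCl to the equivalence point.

At equivalence: moles acid = moles base. moles HCl = 0.227 × 50/1000 = 0.01135 mol. V_base = moles / 0.435 × 1000 = 26.1 mL.

V_{base} = 26.1 mL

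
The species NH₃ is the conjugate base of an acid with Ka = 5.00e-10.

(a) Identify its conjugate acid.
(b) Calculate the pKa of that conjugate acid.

(a) The conjugate acid is formed by adding one H⁺ to NH₃, giving NH₄⁺. (b) pKa = -log(Ka) = -log(5.00e-10) = 9.30.

Conjugate acid: NH₄⁺; pK_a = 9.30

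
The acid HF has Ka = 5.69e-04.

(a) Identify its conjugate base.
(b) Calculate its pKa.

(a) The conjugate base is formed by removing one H⁺ from HF, giving F⁻. (b) pKa = -log(Ka) = -log(5.69e-04) = 3.24.

Conjugate base: F⁻; pK_a = 3.24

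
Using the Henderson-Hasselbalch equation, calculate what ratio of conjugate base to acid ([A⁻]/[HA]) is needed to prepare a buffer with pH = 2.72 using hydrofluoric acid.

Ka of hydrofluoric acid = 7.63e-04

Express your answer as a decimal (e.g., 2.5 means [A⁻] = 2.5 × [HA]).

pKa = -log(7.63e-04) = 3.1175. pH = pKa + log([A⁻]/[HA]), so log([A⁻]/[HA]) = pH − pKa = 2.72 − 3.1175 = -0.3975. [A⁻]/[HA] = 10^(-0.3975) = 0.400

[A⁻]/[HA] = 0.400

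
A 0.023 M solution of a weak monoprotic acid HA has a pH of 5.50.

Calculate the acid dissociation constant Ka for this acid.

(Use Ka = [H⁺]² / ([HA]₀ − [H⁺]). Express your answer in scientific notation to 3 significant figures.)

[H⁺] = 10^(−pH) = 10^(−5.50) = 3.162e-06 M. For HA ⇌ H⁺ + A⁻, Ka = [H⁺][A⁻]/[HA] = [H⁺]² / ([HA]₀ − [H⁺]) = (3.162e-06)² / (0.023 − 3.162e-06) = 4.35e-10.

K_a = 4.35e-10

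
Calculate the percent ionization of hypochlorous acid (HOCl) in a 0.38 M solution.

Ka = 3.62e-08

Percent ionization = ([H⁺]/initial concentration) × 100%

Using Ka equilibrium: x² + Ka×x - Ka×C = 0. Solving: [H⁺] = 1.1727e-04. Percent = (1.1727e-04/0.38) × 100

Percent ionization = 0.0309%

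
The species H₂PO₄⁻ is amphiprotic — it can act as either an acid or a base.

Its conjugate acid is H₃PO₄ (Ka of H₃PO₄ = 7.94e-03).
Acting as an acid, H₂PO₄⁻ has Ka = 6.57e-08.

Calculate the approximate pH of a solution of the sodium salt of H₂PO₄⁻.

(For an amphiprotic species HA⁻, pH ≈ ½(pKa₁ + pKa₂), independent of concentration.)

pKa₁ = -log(7.94e-03) = 2.10; pKa₂ = -log(6.57e-08) = 7.18. For an amphiprotic species, pH ≈ ½(pKa₁ + pKa₂) = ½(2.10 + 7.18) = 4.64.

pH = 4.64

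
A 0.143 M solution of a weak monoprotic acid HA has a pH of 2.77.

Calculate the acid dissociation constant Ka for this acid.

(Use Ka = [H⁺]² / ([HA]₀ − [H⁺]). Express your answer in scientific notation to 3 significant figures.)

[H⁺] = 10^(−pH) = 10^(−2.77) = 1.698e-03 M. For HA ⇌ H⁺ + A⁻, Ka = [H⁺][A⁻]/[HA] = [H⁺]² / ([HA]₀ − [H⁺]) = (1.698e-03)² / (0.143 − 1.698e-03) = 2.04e-05.

K_a = 2.04e-05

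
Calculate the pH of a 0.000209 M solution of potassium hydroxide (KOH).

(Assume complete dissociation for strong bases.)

[OH⁻] = 0.000209 M for strong base. pOH = -log[OH⁻] = 3.68, pH = 14 - pOH

pH = 10.32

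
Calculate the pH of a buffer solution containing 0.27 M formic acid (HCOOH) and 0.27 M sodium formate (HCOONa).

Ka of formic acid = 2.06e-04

pKa = -log(2.06e-04) = 3.69. pH = pKa + log([A⁻]/[HA]) = 3.69 + log(0.27/0.27)

pH = 3.69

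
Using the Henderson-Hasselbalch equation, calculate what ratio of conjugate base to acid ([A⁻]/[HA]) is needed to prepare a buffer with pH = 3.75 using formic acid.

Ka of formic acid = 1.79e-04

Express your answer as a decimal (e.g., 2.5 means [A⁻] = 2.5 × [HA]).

pKa = -log(1.79e-04) = 3.7471. pH = pKa + log([A⁻]/[HA]), so log([A⁻]/[HA]) = pH − pKa = 3.75 − 3.7471 = 0.0029. [A⁻]/[HA] = 10^(0.0029) = 1.01

[A⁻]/[HA] = 1.01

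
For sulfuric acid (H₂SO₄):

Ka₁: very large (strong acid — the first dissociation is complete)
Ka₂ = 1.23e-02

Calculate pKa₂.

pKa₂ = -log(Ka₂) = -log(1.23e-02) = 1.91.

pK_{a2} = 1.91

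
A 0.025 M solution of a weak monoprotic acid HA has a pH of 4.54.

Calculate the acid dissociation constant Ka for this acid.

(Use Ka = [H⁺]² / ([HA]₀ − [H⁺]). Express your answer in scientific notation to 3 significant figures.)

[H⁺] = 10^(−pH) = 10^(−4.54) = 2.884e-05 M. For HA ⇌ H⁺ + A⁻, Ka = [H⁺][A⁻]/[HA] = [H⁺]² / ([HA]₀ − [H⁺]) = (2.884e-05)² / (0.025 − 2.884e-05) = 3.33e-08.

K_a = 3.33e-08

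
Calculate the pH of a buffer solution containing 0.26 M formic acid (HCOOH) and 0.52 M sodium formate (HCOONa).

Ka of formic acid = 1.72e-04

pKa = -log(1.72e-04) = 3.76. pH = pKa + log([A⁻]/[HA]) = 3.76 + log(0.52/0.26)

pH = 4.07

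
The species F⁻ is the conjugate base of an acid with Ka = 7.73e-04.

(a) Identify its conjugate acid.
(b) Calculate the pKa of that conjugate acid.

(a) The conjugate acid is formed by adding one H⁺ to F⁻, giving HF. (b) pKa = -log(Ka) = -log(7.73e-04) = 3.11.

Conjugate acid: HF; pK_a = 3.11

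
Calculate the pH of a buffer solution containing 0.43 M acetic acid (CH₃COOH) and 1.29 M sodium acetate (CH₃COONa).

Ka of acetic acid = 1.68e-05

pKa = -log(1.68e-05) = 4.77. pH = pKa + log([A⁻]/[HA]) = 4.77 + log(1.29/0.43)

pH = 5.25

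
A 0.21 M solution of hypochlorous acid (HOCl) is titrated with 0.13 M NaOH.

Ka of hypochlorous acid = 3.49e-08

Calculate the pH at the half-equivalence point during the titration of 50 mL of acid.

At half-equivalence [HA] = [A⁻], so Henderson-Hasselbalch gives pH = pKa = -log(3.49e-08) = 7.46.

pH = pKa = 7.46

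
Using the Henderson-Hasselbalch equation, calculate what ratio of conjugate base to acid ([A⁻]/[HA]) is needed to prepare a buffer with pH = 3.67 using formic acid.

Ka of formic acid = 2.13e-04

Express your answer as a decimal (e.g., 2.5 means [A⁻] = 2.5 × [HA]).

pKa = -log(2.13e-04) = 3.6716. pH = pKa + log([A⁻]/[HA]), so log([A⁻]/[HA]) = pH − pKa = 3.67 − 3.6716 = -0.0016. [A⁻]/[HA] = 10^(-0.0016) = 0.996

[A⁻]/[HA] = 0.996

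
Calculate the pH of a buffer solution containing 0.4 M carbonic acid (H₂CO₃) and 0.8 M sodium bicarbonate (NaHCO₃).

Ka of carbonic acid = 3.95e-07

pKa = -log(3.95e-07) = 6.40. pH = pKa + log([A⁻]/[HA]) = 6.40 + log(0.8/0.4)

pH = 6.70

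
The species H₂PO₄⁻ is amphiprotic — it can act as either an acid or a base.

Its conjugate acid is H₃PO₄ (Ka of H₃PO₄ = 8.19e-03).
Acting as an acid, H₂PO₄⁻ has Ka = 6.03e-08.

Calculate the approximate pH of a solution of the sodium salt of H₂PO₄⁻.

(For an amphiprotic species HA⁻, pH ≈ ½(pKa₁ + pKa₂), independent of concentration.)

pKa₁ = -log(8.19e-03) = 2.09; pKa₂ = -log(6.03e-08) = 7.22. For an amphiprotic species, pH ≈ ½(pKa₁ + pKa₂) = ½(2.09 + 7.22) = 4.65.

pH = 4.65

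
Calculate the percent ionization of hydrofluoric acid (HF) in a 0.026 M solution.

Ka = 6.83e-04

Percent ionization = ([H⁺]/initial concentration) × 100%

Using Ka equilibrium: x² + Ka×x - Ka×C = 0. Solving: [H⁺] = 3.8863e-03. Percent = (3.8863e-03/0.026) × 100

Percent ionization = 14.9%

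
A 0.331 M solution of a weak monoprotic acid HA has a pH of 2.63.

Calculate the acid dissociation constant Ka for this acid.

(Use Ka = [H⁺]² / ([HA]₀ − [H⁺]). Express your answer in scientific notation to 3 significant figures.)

[H⁺] = 10^(−pH) = 10^(−2.63) = 2.344e-03 M. For HA ⇌ H⁺ + A⁻, Ka = [H⁺][A⁻]/[HA] = [H⁺]² / ([HA]₀ − [H⁺]) = (2.344e-03)² / (0.331 − 2.344e-03) = 1.67e-05.

K_a = 1.67e-05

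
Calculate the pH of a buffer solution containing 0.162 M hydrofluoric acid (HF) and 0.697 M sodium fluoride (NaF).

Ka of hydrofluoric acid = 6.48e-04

pKa = -log(6.48e-04) = 3.19. pH = pKa + log([A⁻]/[HA]) = 3.19 + log(0.697/0.162)

pH = 3.82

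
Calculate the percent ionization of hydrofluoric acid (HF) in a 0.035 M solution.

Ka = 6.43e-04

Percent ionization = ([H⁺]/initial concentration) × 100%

Using Ka equilibrium: x² + Ka×x - Ka×C = 0. Solving: [H⁺] = 4.4333e-03. Percent = (4.4333e-03/0.035) × 100

Percent ionization = 12.7%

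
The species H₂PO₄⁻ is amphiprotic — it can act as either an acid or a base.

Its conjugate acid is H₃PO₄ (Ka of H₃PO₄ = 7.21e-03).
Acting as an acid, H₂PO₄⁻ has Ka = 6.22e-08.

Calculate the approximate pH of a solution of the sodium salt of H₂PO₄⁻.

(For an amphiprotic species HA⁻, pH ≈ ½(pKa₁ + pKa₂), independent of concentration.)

pKa₁ = -log(7.21e-03) = 2.14; pKa₂ = -log(6.22e-08) = 7.21. For an amphiprotic species, pH ≈ ½(pKa₁ + pKa₂) = ½(2.14 + 7.21) = 4.67.

pH = 4.67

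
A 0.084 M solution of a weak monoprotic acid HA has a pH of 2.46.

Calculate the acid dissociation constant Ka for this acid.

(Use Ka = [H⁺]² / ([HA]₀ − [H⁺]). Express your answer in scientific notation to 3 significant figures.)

[H⁺] = 10^(−pH) = 10^(−2.46) = 3.467e-03 M. For HA ⇌ H⁺ + A⁻, Ka = [H⁺][A⁻]/[HA] = [H⁺]² / ([HA]₀ − [H⁺]) = (3.467e-03)² / (0.084 − 3.467e-03) = 1.49e-04.

K_a = 1.49e-04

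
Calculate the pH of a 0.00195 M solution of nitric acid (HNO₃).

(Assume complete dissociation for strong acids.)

[H⁺] = 0.00195 M for strong acid. pH = -log[H⁺] = -log(0.00195)

pH = 2.71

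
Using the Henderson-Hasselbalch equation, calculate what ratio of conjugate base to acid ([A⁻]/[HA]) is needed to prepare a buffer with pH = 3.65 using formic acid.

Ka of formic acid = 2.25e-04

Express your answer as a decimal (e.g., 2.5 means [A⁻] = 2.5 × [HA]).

pKa = -log(2.25e-04) = 3.6478. pH = pKa + log([A⁻]/[HA]), so log([A⁻]/[HA]) = pH − pKa = 3.65 − 3.6478 = 0.0022. [A⁻]/[HA] = 10^(0.0022) = 1.01

[A⁻]/[HA] = 1.01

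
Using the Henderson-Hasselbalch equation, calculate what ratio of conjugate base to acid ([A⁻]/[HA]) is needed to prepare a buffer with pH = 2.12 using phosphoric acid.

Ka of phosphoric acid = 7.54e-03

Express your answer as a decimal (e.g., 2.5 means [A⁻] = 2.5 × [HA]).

pKa = -log(7.54e-03) = 2.1226. pH = pKa + log([A⁻]/[HA]), so log([A⁻]/[HA]) = pH − pKa = 2.12 − 2.1226 = -0.0026. [A⁻]/[HA] = 10^(-0.0026) = 0.994

[A⁻]/[HA] = 0.994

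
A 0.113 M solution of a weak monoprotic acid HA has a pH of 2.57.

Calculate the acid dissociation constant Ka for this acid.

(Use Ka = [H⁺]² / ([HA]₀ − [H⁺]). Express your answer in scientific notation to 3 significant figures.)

[H⁺] = 10^(−pH) = 10^(−2.57) = 2.692e-03 M. For HA ⇌ H⁺ + A⁻, Ka = [H⁺][A⁻]/[HA] = [H⁺]² / ([HA]₀ − [H⁺]) = (2.692e-03)² / (0.113 − 2.692e-03) = 6.57e-05.

K_a = 6.57e-05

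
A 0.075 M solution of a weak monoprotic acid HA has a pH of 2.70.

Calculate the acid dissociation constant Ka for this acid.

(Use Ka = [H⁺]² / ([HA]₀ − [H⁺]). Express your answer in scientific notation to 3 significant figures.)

[H⁺] = 10^(−pH) = 10^(−2.70) = 1.995e-03 M. For HA ⇌ H⁺ + A⁻, Ka = [H⁺][A⁻]/[HA] = [H⁺]² / ([HA]₀ − [H⁺]) = (1.995e-03)² / (0.075 − 1.995e-03) = 5.45e-05.

K_a = 5.45e-05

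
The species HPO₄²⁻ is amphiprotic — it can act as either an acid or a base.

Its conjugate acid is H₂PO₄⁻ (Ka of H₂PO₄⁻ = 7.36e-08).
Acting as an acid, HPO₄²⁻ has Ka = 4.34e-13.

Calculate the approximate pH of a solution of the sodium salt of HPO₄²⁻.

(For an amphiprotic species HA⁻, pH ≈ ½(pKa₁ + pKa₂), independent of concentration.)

pKa₁ = -log(7.36e-08) = 7.13; pKa₂ = -log(4.34e-13) = 12.36. For an amphiprotic species, pH ≈ ½(pKa₁ + pKa₂) = ½(7.13 + 12.36) = 9.75.

pH = 9.75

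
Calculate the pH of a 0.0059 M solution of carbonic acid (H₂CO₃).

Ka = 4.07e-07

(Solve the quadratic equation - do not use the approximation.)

x² + Ka×x - Ka×C = 0. Using quadratic formula: [H⁺] = 4.8800e-05

pH = 4.31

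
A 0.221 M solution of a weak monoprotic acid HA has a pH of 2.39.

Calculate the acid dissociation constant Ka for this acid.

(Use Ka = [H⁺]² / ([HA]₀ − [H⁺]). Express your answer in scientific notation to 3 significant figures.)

[H⁺] = 10^(−pH) = 10^(−2.39) = 4.074e-03 M. For HA ⇌ H⁺ + A⁻, Ka = [H⁺][A⁻]/[HA] = [H⁺]² / ([HA]₀ − [H⁺]) = (4.074e-03)² / (0.221 − 4.074e-03) = 7.65e-05.

K_a = 7.65e-05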